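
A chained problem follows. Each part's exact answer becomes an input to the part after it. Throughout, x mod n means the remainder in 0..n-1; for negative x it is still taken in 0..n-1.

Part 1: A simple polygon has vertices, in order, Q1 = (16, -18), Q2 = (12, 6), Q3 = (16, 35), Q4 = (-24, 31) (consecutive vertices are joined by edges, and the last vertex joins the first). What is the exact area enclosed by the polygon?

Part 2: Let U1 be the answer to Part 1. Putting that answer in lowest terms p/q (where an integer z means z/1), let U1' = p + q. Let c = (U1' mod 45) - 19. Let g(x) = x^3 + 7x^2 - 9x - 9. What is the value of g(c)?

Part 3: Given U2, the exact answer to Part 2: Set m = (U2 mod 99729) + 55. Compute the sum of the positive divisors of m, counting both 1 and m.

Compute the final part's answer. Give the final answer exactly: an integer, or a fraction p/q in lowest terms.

170928

Part 1: cross terms: (16*6 - 12*-18)=312, (12*35 - 16*6)=324, (16*31 - -24*35)=1336, (-24*-18 - 16*31)=-64; twice the area = |1908| = 1908; area = 954; answer 954
Part 2: U1 = 954; threaded value p + q = 955; c = -9; 1*(-9)^3 + 7*(-9)^2 - 9*(-9)^1 - 9 = (-729) + (567) + (81) + (-9) = -90; answer -90
Part 3: U2 = -90; m = 99694; 99694 = 2 * 7 * 7121; sigma = (1 + 2) * (1 + 7) * (1 + 7121) = 3 * 8 * 7122 = 170928; answer 170928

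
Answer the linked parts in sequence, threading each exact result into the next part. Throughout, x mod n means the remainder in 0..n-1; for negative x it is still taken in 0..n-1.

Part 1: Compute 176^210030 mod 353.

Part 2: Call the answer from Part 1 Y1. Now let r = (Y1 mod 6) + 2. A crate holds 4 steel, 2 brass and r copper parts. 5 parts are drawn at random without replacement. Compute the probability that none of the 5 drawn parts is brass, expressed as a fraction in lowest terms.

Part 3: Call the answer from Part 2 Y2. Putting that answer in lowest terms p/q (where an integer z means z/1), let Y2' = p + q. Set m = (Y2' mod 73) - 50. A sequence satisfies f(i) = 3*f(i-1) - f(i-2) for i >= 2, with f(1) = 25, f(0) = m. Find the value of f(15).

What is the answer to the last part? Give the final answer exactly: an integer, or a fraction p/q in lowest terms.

27475031

Part 1: squarings mod 353: 176^1=176, 176^2=265, 176^4=331, 176^8=131, 176^16=217, 176^32=140, 176^64=185, 176^128=337, 176^256=256, 176^512=231, 176^1024=58, 176^2048=187, 176^4096=22, 176^8192=131, 176^16384=217, 176^32768=140, 176^65536=185, 176^131072=337; 176^210030 = 176^2 * 176^4 * 176^8 * 176^32 * 176^64 * 176^1024 * 176^4096 * 176^8192 * 176^65536 * 176^131072 = 34 (mod 353); answer 34
Part 2: Y1 = 34; r = 6; total draws C(12,5) = 792; favorable C(10,5) = 252; P = 7/22; answer 7/22
Part 3: Y2 = 7/22; threaded value p + q = 29; m = -21; f(2) = 3*(25) - 1*(-21) = 96; iterating: f(2)=96, f(3)=263, f(4)=693, f(5)=1816, f(6)=4755, f(7)=12449, f(8)=32592, f(9)=85327, f(10)=223389, f(11)=584840, f(12)=1531131, f(13)=4008553, f(14)=10494528, f(15)=27475031; answer 27475031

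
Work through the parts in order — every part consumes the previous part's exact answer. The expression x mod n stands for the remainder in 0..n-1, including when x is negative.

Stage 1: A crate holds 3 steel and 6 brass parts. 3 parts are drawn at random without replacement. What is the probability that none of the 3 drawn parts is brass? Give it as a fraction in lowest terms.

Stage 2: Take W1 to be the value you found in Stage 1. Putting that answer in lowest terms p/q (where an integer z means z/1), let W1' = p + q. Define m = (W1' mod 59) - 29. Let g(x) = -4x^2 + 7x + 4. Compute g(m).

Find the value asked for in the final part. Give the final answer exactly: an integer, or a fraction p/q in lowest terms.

Stage 1: total draws C(9,3) = 84; favorable C(3,3) = 1; P = 1/84; answer 1/84
Stage 2: W1 = 1/84; threaded value p + q = 85; m = -3; -4*(-3)^2 + 7*(-3)^1 + 4 = (-36) + (-21) + (4) = -53; answer -53

-53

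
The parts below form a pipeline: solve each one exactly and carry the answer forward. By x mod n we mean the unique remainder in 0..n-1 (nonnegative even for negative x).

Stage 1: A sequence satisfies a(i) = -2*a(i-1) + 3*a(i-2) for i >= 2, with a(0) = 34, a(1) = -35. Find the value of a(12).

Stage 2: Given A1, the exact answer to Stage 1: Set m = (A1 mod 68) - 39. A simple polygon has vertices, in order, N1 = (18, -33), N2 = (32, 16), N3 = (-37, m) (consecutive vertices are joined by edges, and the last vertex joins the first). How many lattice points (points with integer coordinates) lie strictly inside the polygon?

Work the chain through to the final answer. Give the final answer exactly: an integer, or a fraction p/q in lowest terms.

1455

Stage 1: a(2) = -2*(-35) + 3*(34) = 172; iterating: a(2)=172, a(3)=-449, a(4)=1414, a(5)=-4175, a(6)=12592, a(7)=-37709, a(8)=113194, a(9)=-339515, a(10)=1018612, a(11)=-3055769, a(12)=9167374; answer 9167374
Stage 2: A1 = 9167374; m = -17; cross terms: (18*16 - 32*-33)=1344, (32*-17 - -37*16)=48, (-37*-33 - 18*-17)=1527; twice the area = |2919| = 2919; area = 2919/2; boundary points = 7 + 3 + 1 = 11; strictly interior points = area - boundary/2 + 1 = 1455; answer 1455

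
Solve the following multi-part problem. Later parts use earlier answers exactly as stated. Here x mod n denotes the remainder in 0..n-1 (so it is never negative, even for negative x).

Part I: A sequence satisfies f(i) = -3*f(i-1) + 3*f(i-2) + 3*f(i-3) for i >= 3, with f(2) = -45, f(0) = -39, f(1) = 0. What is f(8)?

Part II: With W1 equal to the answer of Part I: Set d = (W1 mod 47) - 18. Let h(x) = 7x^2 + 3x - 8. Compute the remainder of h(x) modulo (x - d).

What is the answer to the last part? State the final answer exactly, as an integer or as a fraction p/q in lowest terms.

4442

Part I: f(3) = -3*(-45) + 3*(0) + 3*(-39) = 18; iterating: f(3)=18, f(4)=-189, f(5)=486, f(6)=-1971, f(7)=6804, f(8)=-24867; answer -24867
Part II: W1 = -24867; d = 25; remainder = value at the root: 7*(25)^2 + 3*(25)^1 - 8 = (4375) + (75) + (-8) = 4442; answer 4442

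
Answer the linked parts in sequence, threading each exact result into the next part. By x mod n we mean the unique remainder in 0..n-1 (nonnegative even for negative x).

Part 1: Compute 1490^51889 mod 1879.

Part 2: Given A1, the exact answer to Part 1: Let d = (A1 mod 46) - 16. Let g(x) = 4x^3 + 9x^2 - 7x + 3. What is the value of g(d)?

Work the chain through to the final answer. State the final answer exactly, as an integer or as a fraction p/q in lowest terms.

Part 1: squarings mod 1879: 1490^1=1490, 1490^2=1001, 1490^4=494, 1490^8=1645, 1490^16=265, 1490^32=702, 1490^64=506, 1490^128=492, 1490^256=1552, 1490^512=1705, 1490^1024=212, 1490^2048=1727, 1490^4096=556, 1490^8192=980, 1490^16384=231, 1490^32768=749; 1490^51889 = 1490^1 * 1490^16 * 1490^32 * 1490^128 * 1490^512 * 1490^2048 * 1490^16384 * 1490^32768 = 1269 (mod 1879); answer 1269
Part 2: A1 = 1269; d = 11; 4*(11)^3 + 9*(11)^2 - 7*(11)^1 + 3 = (5324) + (1089) + (-77) + (3) = 6339; answer 6339

6339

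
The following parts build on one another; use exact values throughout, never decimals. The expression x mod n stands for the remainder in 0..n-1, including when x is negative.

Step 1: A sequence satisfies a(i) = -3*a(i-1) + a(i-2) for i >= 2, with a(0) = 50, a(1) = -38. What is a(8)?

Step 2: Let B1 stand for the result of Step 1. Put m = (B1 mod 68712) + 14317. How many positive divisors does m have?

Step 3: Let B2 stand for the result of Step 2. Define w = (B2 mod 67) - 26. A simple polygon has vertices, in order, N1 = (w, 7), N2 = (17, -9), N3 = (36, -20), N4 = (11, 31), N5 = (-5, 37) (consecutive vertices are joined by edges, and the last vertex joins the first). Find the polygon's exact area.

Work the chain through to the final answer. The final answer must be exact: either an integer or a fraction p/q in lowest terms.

Step 1: a(2) = -3*(-38) + 1*(50) = 164; iterating: a(2)=164, a(3)=-530, a(4)=1754, a(5)=-5792, a(6)=19130, a(7)=-63182, a(8)=208676; answer 208676
Step 2: B1 = 208676; m = 16857; 16857 = 3^2 * 1873; number of divisors = (2+1) * (1+1) = 6; answer 6
Step 3: B2 = 6; w = -20; cross terms: (-20*-9 - 17*7)=61, (17*-20 - 36*-9)=-16, (36*31 - 11*-20)=1336, (11*37 - -5*31)=562, (-5*7 - -20*37)=705; twice the area = |2648| = 2648; area = 1324; answer 1324

1324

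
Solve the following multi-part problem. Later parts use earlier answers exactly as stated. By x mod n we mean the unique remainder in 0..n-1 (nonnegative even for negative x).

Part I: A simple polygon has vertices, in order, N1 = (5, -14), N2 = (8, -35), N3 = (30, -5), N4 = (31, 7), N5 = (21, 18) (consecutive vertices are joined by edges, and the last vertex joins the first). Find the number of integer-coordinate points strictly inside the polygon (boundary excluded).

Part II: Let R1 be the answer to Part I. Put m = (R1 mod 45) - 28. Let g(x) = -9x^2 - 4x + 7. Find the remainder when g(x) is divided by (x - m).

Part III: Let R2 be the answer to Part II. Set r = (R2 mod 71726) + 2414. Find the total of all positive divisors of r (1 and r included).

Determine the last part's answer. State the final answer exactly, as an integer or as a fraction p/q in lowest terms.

Part I: cross terms: (5*-35 - 8*-14)=-63, (8*-5 - 30*-35)=1010, (30*7 - 31*-5)=365, (31*18 - 21*7)=411, (21*-14 - 5*18)=-384; twice the area = |1339| = 1339; area = 1339/2; boundary points = 3 + 2 + 1 + 1 + 16 = 23; strictly interior points = area - boundary/2 + 1 = 659; answer 659
Part II: R1 = 659; m = 1; remainder = value at the root: -9*(1)^2 - 4*(1)^1 + 7 = (-9) + (-4) + (7) = -6; answer -6
Part III: R2 = -6; r = 74134; 74134 = 2 * 101 * 367; sigma = (1 + 2) * (1 + 101) * (1 + 367) = 3 * 102 * 368 = 112608; answer 112608

112608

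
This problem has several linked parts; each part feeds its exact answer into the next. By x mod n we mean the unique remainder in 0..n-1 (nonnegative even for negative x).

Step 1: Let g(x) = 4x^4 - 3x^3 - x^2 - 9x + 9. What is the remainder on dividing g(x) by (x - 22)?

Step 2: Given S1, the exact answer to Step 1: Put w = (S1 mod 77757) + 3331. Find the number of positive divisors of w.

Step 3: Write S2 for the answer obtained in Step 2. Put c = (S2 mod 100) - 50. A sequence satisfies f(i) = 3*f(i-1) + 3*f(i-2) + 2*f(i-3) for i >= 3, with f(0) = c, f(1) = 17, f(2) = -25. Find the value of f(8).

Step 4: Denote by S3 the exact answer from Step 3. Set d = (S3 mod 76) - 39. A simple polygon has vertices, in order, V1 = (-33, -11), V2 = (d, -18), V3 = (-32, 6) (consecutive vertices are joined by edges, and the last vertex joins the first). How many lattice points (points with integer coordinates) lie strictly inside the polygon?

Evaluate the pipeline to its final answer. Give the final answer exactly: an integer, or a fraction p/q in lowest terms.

312

Step 1: remainder = value at the root: 4*(22)^4 - 3*(22)^3 - 1*(22)^2 - 9*(22)^1 + 9 = (937024) + (-31944) + (-484) + (-198) + (9) = 904407; answer 904407
Step 2: S1 = 904407; w = 52411; 52411 = 17 * 3083; number of divisors = (1+1) * (1+1) = 4; answer 4
Step 3: S2 = 4; c = -46; f(3) = 3*(-25) + 3*(17) + 2*(-46) = -116; iterating: f(3)=-116, f(4)=-389, f(5)=-1565, f(6)=-6094, f(7)=-23755, f(8)=-92677; answer -92677
Step 4: S3 = -92677; d = 4; cross terms: (-33*-18 - 4*-11)=638, (4*6 - -32*-18)=-552, (-32*-11 - -33*6)=550; twice the area = |636| = 636; area = 318; boundary points = 1 + 12 + 1 = 14; strictly interior points = area - boundary/2 + 1 = 312; answer 312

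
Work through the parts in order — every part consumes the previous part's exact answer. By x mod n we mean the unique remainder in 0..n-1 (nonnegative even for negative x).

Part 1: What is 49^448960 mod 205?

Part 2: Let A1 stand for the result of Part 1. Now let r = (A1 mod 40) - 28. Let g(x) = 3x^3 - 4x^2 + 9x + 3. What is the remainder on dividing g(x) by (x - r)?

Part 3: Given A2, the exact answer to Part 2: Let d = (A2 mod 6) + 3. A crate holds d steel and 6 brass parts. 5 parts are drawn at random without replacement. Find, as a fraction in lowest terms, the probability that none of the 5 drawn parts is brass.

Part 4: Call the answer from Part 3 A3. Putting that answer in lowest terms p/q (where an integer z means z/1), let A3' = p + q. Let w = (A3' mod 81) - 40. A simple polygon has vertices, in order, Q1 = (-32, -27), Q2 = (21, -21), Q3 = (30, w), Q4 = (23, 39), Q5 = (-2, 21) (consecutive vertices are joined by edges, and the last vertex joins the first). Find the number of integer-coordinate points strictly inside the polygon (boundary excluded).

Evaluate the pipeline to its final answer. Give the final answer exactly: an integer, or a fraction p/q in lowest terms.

2146

Part 1: squarings mod 205: 49^1=49, 49^2=146, 49^4=201, 49^8=16, 49^16=51, 49^32=141, 49^64=201, 49^128=16, 49^256=51, 49^512=141, 49^1024=201, 49^2048=16, 49^4096=51, 49^8192=141, 49^16384=201, 49^32768=16, 49^65536=51, 49^131072=141, 49^262144=201; 49^448960 = 49^64 * 49^128 * 49^256 * 49^2048 * 49^4096 * 49^16384 * 49^32768 * 49^131072 * 49^262144 = 1 (mod 205); answer 1
Part 2: A1 = 1; r = -27; remainder = value at the root: 3*(-27)^3 - 4*(-27)^2 + 9*(-27)^1 + 3 = (-59049) + (-2916) + (-243) + (3) = -62205; answer -62205
Part 3: A2 = -62205; d = 6; total draws C(12,5) = 792; favorable C(6,5) = 6; P = 1/132; answer 1/132
Part 4: A3 = 1/132; threaded value p + q = 133; w = 12; cross terms: (-32*-21 - 21*-27)=1239, (21*12 - 30*-21)=882, (30*39 - 23*12)=894, (23*21 - -2*39)=561, (-2*-27 - -32*21)=726; twice the area = |4302| = 4302; area = 2151; boundary points = 1 + 3 + 1 + 1 + 6 = 12; strictly interior points = area - boundary/2 + 1 = 2146; answer 2146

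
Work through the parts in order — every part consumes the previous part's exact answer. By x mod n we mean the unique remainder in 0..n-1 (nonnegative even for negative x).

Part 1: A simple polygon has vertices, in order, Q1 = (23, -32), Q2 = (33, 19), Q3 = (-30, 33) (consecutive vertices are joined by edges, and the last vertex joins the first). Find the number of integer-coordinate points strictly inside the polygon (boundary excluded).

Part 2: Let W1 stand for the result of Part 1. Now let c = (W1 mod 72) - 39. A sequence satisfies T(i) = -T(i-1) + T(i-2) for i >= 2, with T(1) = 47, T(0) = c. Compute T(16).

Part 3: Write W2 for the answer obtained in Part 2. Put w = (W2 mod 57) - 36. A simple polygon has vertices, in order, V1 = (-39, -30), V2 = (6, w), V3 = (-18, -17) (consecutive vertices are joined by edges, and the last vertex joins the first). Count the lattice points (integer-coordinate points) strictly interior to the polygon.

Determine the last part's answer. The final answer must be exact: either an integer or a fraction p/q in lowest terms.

Part 1: cross terms: (23*19 - 33*-32)=1493, (33*33 - -30*19)=1659, (-30*-32 - 23*33)=201; twice the area = |3353| = 3353; area = 3353/2; boundary points = 1 + 7 + 1 = 9; strictly interior points = area - boundary/2 + 1 = 1673; answer 1673
Part 2: W1 = 1673; c = -22; T(2) = -1*(47) + 1*(-22) = -69; iterating: T(2)=-69, T(3)=116, T(4)=-185, T(5)=301, T(6)=-486, T(7)=787, T(8)=-1273, T(9)=2060, T(10)=-3333, T(11)=5393, T(12)=-8726, T(13)=14119, T(14)=-22845, T(15)=36964, T(16)=-59809; answer -59809
Part 3: W2 = -59809; w = 5; cross terms: (-39*5 - 6*-30)=-15, (6*-17 - -18*5)=-12, (-18*-30 - -39*-17)=-123; twice the area = |-150| = 150; area = 75; boundary points = 5 + 2 + 1 = 8; strictly interior points = area - boundary/2 + 1 = 72; answer 72

72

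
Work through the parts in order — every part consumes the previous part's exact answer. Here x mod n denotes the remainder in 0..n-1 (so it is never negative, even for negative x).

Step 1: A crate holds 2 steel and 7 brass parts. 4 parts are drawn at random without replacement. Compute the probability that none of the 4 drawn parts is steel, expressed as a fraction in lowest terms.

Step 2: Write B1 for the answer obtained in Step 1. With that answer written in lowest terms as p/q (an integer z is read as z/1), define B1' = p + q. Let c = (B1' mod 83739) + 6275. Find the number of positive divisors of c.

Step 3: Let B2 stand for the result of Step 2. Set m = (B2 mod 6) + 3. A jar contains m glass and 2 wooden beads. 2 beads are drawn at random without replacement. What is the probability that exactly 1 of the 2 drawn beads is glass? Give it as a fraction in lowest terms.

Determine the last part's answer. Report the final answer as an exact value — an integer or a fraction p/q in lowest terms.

10/21

Step 1: total draws C(9,4) = 126; favorable C(7,4) = 35; P = 5/18; answer 5/18
Step 2: B1 = 5/18; threaded value p + q = 23; c = 6298; 6298 = 2 * 47 * 67; number of divisors = (1+1) * (1+1) * (1+1) = 8; answer 8
Step 3: B2 = 8; m = 5; total draws C(7,2) = 21; favorable C(5,1)*C(2,1) = 10; P = 10/21; answer 10/21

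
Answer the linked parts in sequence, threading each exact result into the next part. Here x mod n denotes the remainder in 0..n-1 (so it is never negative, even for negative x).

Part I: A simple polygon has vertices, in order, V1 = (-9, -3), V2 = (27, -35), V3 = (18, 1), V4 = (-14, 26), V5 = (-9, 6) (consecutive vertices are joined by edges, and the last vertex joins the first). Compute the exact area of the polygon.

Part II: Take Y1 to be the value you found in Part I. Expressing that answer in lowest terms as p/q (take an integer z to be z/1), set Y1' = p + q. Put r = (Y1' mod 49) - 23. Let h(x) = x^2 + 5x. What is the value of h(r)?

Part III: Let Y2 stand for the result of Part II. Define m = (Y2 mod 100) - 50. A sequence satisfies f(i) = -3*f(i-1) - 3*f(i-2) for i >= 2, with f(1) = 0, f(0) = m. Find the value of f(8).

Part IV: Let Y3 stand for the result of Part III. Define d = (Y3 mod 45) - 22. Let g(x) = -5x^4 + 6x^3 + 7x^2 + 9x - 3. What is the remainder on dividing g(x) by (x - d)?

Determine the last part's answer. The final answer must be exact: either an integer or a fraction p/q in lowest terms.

-174121

Part I: cross terms: (-9*-35 - 27*-3)=396, (27*1 - 18*-35)=657, (18*26 - -14*1)=482, (-14*6 - -9*26)=150, (-9*-3 - -9*6)=81; twice the area = |1766| = 1766; area = 883; answer 883
Part II: Y1 = 883; threaded value p + q = 884; r = -21; 1*(-21)^2 + 5*(-21)^1 = (441) + (-105) = 336; answer 336
Part III: Y2 = 336; m = -14; f(2) = -3*(0) - 3*(-14) = 42; iterating: f(2)=42, f(3)=-126, f(4)=252, f(5)=-378, f(6)=378, f(7)=0, f(8)=-1134; answer -1134
Part IV: Y3 = -1134; d = 14; remainder = value at the root: -5*(14)^4 + 6*(14)^3 + 7*(14)^2 + 9*(14)^1 - 3 = (-192080) + (16464) + (1372) + (126) + (-3) = -174121; answer -174121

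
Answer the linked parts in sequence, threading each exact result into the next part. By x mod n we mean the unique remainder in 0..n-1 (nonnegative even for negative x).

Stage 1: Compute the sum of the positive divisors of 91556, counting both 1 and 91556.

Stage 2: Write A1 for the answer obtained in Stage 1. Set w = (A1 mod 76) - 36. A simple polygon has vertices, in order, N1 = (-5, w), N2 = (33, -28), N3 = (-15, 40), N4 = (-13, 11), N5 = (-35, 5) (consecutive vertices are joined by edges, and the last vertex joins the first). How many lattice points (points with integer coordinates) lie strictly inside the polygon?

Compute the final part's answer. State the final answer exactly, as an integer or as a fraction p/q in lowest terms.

Stage 1: 91556 = 2^2 * 47 * 487; sigma = (1 + 2 + 4) * (1 + 47) * (1 + 487) = 7 * 48 * 488 = 163968; answer 163968
Stage 2: A1 = 163968; w = 0; cross terms: (-5*-28 - 33*0)=140, (33*40 - -15*-28)=900, (-15*11 - -13*40)=355, (-13*5 - -35*11)=320, (-35*0 - -5*5)=25; twice the area = |1740| = 1740; area = 870; boundary points = 2 + 4 + 1 + 2 + 5 = 14; strictly interior points = area - boundary/2 + 1 = 864; answer 864

864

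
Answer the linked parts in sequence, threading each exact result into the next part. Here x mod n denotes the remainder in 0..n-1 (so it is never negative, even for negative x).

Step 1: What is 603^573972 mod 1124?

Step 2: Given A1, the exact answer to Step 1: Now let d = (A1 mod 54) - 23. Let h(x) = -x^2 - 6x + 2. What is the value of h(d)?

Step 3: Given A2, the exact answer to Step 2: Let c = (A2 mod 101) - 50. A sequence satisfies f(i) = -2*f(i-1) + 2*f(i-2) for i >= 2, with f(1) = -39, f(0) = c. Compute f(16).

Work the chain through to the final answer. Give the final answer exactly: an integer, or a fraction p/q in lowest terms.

Step 1: squarings mod 1124: 603^1=603, 603^2=557, 603^4=25, 603^8=625, 603^16=597, 603^32=101, 603^64=85, 603^128=481, 603^256=941, 603^512=893, 603^1024=533, 603^2048=841, 603^4096=285, 603^8192=297, 603^16384=537, 603^32768=625, 603^65536=597, 603^131072=101, 603^262144=85, 603^524288=481; 603^573972 = 603^4 * 603^16 * 603^512 * 603^16384 * 603^32768 * 603^524288 = 757 (mod 1124); answer 757
Step 2: A1 = 757; d = -22; -1*(-22)^2 - 6*(-22)^1 + 2 = (-484) + (132) + (2) = -350; answer -350
Step 3: A2 = -350; c = 4; f(2) = -2*(-39) + 2*(4) = 86; iterating: f(2)=86, f(3)=-250, f(4)=672, f(5)=-1844, f(6)=5032, f(7)=-13752, f(8)=37568, f(9)=-102640, f(10)=280416, f(11)=-766112, f(12)=2093056, f(13)=-5718336, f(14)=15622784, f(15)=-42682240, f(16)=116610048; answer 116610048

116610048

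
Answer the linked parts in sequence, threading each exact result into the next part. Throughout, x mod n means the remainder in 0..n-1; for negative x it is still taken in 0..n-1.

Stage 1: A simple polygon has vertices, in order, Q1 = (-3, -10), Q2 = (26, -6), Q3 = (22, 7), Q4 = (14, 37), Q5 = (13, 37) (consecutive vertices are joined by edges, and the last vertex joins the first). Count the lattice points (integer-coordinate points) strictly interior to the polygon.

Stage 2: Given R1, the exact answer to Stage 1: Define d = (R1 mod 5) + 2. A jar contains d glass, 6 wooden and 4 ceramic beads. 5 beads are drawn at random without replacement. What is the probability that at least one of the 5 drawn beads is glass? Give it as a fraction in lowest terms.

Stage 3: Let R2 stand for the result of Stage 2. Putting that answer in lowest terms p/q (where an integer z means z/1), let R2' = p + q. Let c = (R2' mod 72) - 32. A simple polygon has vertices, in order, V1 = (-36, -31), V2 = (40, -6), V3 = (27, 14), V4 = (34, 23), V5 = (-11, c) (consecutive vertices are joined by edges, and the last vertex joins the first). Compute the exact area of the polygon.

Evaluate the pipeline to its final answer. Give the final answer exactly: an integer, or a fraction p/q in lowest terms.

3617/2

Stage 1: cross terms: (-3*-6 - 26*-10)=278, (26*7 - 22*-6)=314, (22*37 - 14*7)=716, (14*37 - 13*37)=37, (13*-10 - -3*37)=-19; twice the area = |1326| = 1326; area = 663; boundary points = 1 + 1 + 2 + 1 + 1 = 6; strictly interior points = area - boundary/2 + 1 = 661; answer 661
Stage 2: R1 = 661; d = 3; total draws C(13,5) = 1287; complement C(10,5) = 252; favorable 1287 - 252 = 1035; P = 115/143; answer 115/143
Stage 3: R2 = 115/143; threaded value p + q = 258; c = 10; cross terms: (-36*-6 - 40*-31)=1456, (40*14 - 27*-6)=722, (27*23 - 34*14)=145, (34*10 - -11*23)=593, (-11*-31 - -36*10)=701; twice the area = |3617| = 3617; area = 3617/2; answer 3617/2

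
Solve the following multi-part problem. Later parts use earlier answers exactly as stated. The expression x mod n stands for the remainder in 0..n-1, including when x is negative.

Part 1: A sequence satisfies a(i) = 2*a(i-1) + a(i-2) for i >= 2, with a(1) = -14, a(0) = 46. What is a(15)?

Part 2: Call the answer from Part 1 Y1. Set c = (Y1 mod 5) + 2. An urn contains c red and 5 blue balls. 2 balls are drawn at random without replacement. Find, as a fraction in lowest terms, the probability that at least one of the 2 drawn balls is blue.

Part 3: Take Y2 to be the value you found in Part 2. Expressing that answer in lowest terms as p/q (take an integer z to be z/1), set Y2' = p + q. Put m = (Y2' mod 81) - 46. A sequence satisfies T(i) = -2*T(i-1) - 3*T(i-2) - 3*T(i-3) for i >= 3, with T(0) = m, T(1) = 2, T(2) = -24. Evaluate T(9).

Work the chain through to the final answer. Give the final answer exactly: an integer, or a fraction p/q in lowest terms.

Part 1: a(2) = 2*(-14) + 1*(46) = 18; iterating: a(2)=18, a(3)=22, a(4)=62, a(5)=146, a(6)=354, a(7)=854, a(8)=2062, a(9)=4978, a(10)=12018, a(11)=29014, a(12)=70046, a(13)=169106, a(14)=408258, a(15)=985622; answer 985622
Part 2: Y1 = 985622; c = 4; total draws C(9,2) = 36; complement C(4,2) = 6; favorable 36 - 6 = 30; P = 5/6; answer 5/6
Part 3: Y2 = 5/6; threaded value p + q = 11; m = -35; T(3) = -2*(-24) - 3*(2) - 3*(-35) = 147; iterating: T(3)=147, T(4)=-228, T(5)=87, T(6)=69, T(7)=285, T(8)=-1038, T(9)=1014; answer 1014

1014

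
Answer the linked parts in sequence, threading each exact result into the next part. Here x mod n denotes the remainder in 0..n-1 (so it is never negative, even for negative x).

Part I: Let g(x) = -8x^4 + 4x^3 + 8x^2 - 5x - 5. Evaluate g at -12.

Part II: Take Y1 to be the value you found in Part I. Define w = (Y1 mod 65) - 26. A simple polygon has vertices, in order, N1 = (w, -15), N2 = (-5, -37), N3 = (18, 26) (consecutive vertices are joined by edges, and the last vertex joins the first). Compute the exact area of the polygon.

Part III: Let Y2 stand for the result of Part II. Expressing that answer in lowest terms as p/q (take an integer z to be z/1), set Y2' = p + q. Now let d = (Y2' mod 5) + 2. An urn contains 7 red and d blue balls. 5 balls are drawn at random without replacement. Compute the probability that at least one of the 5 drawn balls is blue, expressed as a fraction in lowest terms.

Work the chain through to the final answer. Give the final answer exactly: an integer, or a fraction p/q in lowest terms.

Part I: -8*(-12)^4 + 4*(-12)^3 + 8*(-12)^2 - 5*(-12)^1 - 5 = (-165888) + (-6912) + (1152) + (60) + (-5) = -171593; answer -171593
Part II: Y1 = -171593; w = -19; cross terms: (-19*-37 - -5*-15)=628, (-5*26 - 18*-37)=536, (18*-15 - -19*26)=224; twice the area = |1388| = 1388; area = 694; answer 694
Part III: Y2 = 694; threaded value p + q = 695; d = 2; total draws C(9,5) = 126; complement C(7,5) = 21; favorable 126 - 21 = 105; P = 5/6; answer 5/6

5/6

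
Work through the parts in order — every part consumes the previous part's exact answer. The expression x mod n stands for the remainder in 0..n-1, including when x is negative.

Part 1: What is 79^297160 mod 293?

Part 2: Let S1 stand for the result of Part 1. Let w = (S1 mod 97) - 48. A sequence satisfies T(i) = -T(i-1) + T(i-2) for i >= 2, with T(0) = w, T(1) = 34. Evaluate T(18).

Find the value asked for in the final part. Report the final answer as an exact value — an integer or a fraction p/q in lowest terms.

Part 1: squarings mod 293: 79^1=79, 79^2=88, 79^4=126, 79^8=54, 79^16=279, 79^32=196, 79^64=33, 79^128=210, 79^256=150, 79^512=232, 79^1024=205, 79^2048=126, 79^4096=54, 79^8192=279, 79^16384=196, 79^32768=33, 79^65536=210, 79^131072=150, 79^262144=232; 79^297160 = 79^8 * 79^64 * 79^128 * 79^2048 * 79^32768 * 79^262144 = 40 (mod 293); answer 40
Part 2: S1 = 40; w = -8; T(2) = -1*(34) + 1*(-8) = -42; iterating: T(2)=-42, T(3)=76, T(4)=-118, T(5)=194, T(6)=-312, T(7)=506, T(8)=-818, T(9)=1324, T(10)=-2142, T(11)=3466, T(12)=-5608, T(13)=9074, T(14)=-14682, T(15)=23756, T(16)=-38438, T(17)=62194, T(18)=-100632; answer -100632

-100632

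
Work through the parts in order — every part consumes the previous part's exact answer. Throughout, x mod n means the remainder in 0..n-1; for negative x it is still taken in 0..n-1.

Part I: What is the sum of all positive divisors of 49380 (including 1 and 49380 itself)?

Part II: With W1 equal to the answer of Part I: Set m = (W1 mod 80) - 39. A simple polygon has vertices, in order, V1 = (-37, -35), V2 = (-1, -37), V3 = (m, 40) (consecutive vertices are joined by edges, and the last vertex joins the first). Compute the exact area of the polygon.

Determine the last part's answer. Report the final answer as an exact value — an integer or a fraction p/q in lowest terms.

1380

Part I: 49380 = 2^2 * 3 * 5 * 823; sigma = (1 + 2 + 4) * (1 + 3) * (1 + 5) * (1 + 823) = 7 * 4 * 6 * 824 = 138432; answer 138432
Part II: W1 = 138432; m = -7; cross terms: (-37*-37 - -1*-35)=1334, (-1*40 - -7*-37)=-299, (-7*-35 - -37*40)=1725; twice the area = |2760| = 2760; area = 1380; answer 1380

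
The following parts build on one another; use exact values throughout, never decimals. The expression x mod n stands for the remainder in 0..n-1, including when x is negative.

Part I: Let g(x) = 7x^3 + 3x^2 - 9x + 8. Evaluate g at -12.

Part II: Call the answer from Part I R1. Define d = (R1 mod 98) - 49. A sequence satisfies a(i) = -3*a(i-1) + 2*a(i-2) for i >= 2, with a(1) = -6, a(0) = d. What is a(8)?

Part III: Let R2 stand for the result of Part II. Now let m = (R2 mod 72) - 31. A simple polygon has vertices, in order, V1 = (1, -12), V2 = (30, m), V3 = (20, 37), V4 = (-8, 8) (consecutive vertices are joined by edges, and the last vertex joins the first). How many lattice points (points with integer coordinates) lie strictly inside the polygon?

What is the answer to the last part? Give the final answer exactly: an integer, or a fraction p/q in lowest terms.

Part I: 7*(-12)^3 + 3*(-12)^2 - 9*(-12)^1 + 8 = (-12096) + (432) + (108) + (8) = -11548; answer -11548
Part II: R1 = -11548; d = -33; a(2) = -3*(-6) + 2*(-33) = -48; iterating: a(2)=-48, a(3)=132, a(4)=-492, a(5)=1740, a(6)=-6204, a(7)=22092, a(8)=-78684; answer -78684
Part III: R2 = -78684; m = -19; cross terms: (1*-19 - 30*-12)=341, (30*37 - 20*-19)=1490, (20*8 - -8*37)=456, (-8*-12 - 1*8)=88; twice the area = |2375| = 2375; area = 2375/2; boundary points = 1 + 2 + 1 + 1 = 5; strictly interior points = area - boundary/2 + 1 = 1186; answer 1186

1186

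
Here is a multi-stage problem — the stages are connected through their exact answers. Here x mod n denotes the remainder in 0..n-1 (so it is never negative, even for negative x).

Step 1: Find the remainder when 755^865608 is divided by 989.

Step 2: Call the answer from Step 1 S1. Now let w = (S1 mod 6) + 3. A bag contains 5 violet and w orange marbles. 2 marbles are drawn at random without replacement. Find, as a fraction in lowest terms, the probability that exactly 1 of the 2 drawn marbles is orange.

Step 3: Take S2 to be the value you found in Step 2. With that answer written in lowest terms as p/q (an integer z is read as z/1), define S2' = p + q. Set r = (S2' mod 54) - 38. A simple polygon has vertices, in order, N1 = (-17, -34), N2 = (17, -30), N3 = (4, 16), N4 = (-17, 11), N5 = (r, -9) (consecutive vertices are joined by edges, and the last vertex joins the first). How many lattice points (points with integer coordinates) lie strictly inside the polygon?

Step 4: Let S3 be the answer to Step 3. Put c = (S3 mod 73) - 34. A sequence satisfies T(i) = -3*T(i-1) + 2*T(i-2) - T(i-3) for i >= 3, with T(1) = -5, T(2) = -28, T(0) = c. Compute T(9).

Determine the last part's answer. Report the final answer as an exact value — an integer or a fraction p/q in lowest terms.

Step 1: squarings mod 989: 755^1=755, 755^2=361, 755^4=762, 755^8=101, 755^16=311, 755^32=788, 755^64=841, 755^128=146, 755^256=547, 755^512=531, 755^1024=96, 755^2048=315, 755^4096=325, 755^8192=791, 755^16384=633, 755^32768=144, 755^65536=956, 755^131072=100, 755^262144=110, 755^524288=232; 755^865608 = 755^8 * 755^64 * 755^256 * 755^1024 * 755^4096 * 755^8192 * 755^65536 * 755^262144 * 755^524288 = 790 (mod 989); answer 790
Step 2: S1 = 790; w = 7; total draws C(12,2) = 66; favorable C(7,1)*C(5,1) = 35; P = 35/66; answer 35/66
Step 3: S2 = 35/66; threaded value p + q = 101; r = 9; cross terms: (-17*-30 - 17*-34)=1088, (17*16 - 4*-30)=392, (4*11 - -17*16)=316, (-17*-9 - 9*11)=54, (9*-34 - -17*-9)=-459; twice the area = |1391| = 1391; area = 1391/2; boundary points = 2 + 1 + 1 + 2 + 1 = 7; strictly interior points = area - boundary/2 + 1 = 693; answer 693
Step 4: S3 = 693; c = 2; T(3) = -3*(-28) + 2*(-5) - 1*(2) = 72; iterating: T(3)=72, T(4)=-267, T(5)=973, T(6)=-3525, T(7)=12788, T(8)=-46387, T(9)=168262; answer 168262

168262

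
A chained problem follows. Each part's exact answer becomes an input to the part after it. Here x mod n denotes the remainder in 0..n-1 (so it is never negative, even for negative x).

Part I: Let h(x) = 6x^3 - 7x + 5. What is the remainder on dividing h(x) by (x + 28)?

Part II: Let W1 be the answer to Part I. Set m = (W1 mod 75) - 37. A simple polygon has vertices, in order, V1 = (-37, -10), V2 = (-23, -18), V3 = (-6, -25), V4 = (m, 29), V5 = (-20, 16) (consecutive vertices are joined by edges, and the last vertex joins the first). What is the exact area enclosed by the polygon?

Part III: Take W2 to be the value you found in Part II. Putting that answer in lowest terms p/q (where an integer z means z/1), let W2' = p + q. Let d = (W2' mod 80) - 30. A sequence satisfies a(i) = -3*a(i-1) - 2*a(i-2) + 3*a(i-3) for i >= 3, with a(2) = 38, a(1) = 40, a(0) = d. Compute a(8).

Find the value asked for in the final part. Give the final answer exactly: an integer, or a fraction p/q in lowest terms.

-2050

Part I: remainder = value at the root: 6*(-28)^3 - 7*(-28)^1 + 5 = (-131712) + (196) + (5) = -131511; answer -131511
Part II: W1 = -131511; m = 2; cross terms: (-37*-18 - -23*-10)=436, (-23*-25 - -6*-18)=467, (-6*29 - 2*-25)=-124, (2*16 - -20*29)=612, (-20*-10 - -37*16)=792; twice the area = |2183| = 2183; area = 2183/2; answer 2183/2
Part III: W2 = 2183/2; threaded value p + q = 2185; d = -5; a(3) = -3*(38) - 2*(40) + 3*(-5) = -209; iterating: a(3)=-209, a(4)=671, a(5)=-1481, a(6)=2474, a(7)=-2447, a(8)=-2050; answer -2050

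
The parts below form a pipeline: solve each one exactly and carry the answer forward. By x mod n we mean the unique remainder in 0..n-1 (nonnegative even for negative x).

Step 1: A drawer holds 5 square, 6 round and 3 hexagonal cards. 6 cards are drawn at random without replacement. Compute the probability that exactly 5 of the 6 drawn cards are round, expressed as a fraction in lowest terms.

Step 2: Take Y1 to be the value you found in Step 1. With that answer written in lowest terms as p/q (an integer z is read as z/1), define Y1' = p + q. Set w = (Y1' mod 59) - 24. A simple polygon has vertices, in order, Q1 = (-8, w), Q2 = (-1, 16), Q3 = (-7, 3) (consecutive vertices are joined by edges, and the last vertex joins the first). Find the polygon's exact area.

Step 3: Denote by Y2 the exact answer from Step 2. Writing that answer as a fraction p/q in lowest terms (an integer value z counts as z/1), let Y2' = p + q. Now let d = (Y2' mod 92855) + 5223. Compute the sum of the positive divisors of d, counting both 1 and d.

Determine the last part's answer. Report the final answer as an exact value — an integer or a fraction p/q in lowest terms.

9954

Step 1: total draws C(14,6) = 3003; favorable C(6,5)*C(8,1) = 48; P = 16/1001; answer 16/1001
Step 2: Y1 = 16/1001; threaded value p + q = 1017; w = -10; cross terms: (-8*16 - -1*-10)=-138, (-1*3 - -7*16)=109, (-7*-10 - -8*3)=94; twice the area = |65| = 65; area = 65/2; answer 65/2
Step 3: Y2 = 65/2; threaded value p + q = 67; d = 5290; 5290 = 2 * 5 * 23^2; sigma = (1 + 2) * (1 + 5) * (1 + 23 + 529) = 3 * 6 * 553 = 9954; answer 9954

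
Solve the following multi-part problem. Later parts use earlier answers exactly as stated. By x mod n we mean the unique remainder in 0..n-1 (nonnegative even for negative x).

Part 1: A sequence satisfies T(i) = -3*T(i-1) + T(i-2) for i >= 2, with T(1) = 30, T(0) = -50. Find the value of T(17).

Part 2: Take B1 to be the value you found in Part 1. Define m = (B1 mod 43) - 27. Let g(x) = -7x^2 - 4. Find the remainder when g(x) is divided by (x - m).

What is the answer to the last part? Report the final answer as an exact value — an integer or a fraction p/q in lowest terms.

Part 1: T(2) = -3*(30) + 1*(-50) = -140; iterating: T(2)=-140, T(3)=450, T(4)=-1490, T(5)=4920, T(6)=-16250, T(7)=53670, T(8)=-177260, T(9)=585450, T(10)=-1933610, T(11)=6386280, T(12)=-21092450, T(13)=69663630, T(14)=-230083340, T(15)=759913650, T(16)=-2509824290, T(17)=8289386520; answer 8289386520
Part 2: B1 = 8289386520; m = 3; remainder = value at the root: -7*(3)^2 - 4 = (-63) + (-4) = -67; answer -67

-67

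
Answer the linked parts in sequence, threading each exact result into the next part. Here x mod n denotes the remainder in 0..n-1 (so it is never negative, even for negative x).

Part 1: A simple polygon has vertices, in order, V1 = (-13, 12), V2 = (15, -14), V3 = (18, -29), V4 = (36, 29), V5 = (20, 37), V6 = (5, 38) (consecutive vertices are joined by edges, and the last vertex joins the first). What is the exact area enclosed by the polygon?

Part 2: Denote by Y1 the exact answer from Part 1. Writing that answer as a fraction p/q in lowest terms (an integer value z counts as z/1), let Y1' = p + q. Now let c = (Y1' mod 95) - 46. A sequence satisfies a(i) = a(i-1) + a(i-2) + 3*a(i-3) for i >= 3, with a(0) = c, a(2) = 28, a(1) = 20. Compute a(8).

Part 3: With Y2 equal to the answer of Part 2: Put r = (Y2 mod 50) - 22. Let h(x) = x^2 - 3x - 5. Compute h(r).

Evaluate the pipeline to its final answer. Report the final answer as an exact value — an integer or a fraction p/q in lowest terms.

103

Part 1: cross terms: (-13*-14 - 15*12)=2, (15*-29 - 18*-14)=-183, (18*29 - 36*-29)=1566, (36*37 - 20*29)=752, (20*38 - 5*37)=575, (5*12 - -13*38)=554; twice the area = |3266| = 3266; area = 1633; answer 1633
Part 2: Y1 = 1633; threaded value p + q = 1634; c = -27; a(3) = 1*(28) + 1*(20) + 3*(-27) = -33; iterating: a(3)=-33, a(4)=55, a(5)=106, a(6)=62, a(7)=333, a(8)=713; answer 713
Part 3: Y2 = 713; r = -9; 1*(-9)^2 - 3*(-9)^1 - 5 = (81) + (27) + (-5) = 103; answer 103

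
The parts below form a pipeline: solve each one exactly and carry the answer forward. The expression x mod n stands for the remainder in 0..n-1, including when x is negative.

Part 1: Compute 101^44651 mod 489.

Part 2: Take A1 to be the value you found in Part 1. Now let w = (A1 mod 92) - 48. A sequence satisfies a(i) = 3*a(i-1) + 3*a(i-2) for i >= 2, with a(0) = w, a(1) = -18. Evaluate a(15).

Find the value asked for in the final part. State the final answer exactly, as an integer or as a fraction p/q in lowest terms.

-3713617854

Part 1: squarings mod 489: 101^1=101, 101^2=421, 101^4=223, 101^8=340, 101^16=196, 101^32=274, 101^64=259, 101^128=88, 101^256=409, 101^512=43, 101^1024=382, 101^2048=202, 101^4096=217, 101^8192=145, 101^16384=487, 101^32768=4; 101^44651 = 101^1 * 101^2 * 101^8 * 101^32 * 101^64 * 101^512 * 101^1024 * 101^2048 * 101^8192 * 101^32768 = 302 (mod 489); answer 302
Part 2: A1 = 302; w = -22; a(2) = 3*(-18) + 3*(-22) = -120; iterating: a(2)=-120, a(3)=-414, a(4)=-1602, a(5)=-6048, a(6)=-22950, a(7)=-86994, a(8)=-329832, a(9)=-1250478, a(10)=-4740930, a(11)=-17974224, a(12)=-68145462, a(13)=-258359058, a(14)=-979513560, a(15)=-3713617854; answer -3713617854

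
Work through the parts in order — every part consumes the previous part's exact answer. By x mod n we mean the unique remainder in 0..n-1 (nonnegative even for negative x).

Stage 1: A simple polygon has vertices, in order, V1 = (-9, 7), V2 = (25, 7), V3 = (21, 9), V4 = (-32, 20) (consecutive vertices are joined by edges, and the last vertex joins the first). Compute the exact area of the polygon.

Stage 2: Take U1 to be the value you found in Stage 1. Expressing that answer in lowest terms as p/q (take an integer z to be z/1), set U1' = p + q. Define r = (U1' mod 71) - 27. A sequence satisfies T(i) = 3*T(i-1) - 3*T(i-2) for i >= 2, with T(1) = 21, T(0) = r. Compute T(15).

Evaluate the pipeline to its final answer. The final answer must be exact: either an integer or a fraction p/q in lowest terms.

Stage 1: cross terms: (-9*7 - 25*7)=-238, (25*9 - 21*7)=78, (21*20 - -32*9)=708, (-32*7 - -9*20)=-44; twice the area = |504| = 504; area = 252; answer 252
Stage 2: U1 = 252; threaded value p + q = 253; r = 13; T(2) = 3*(21) - 3*(13) = 24; iterating: T(2)=24, T(3)=9, T(4)=-45, T(5)=-162, T(6)=-351, T(7)=-567, T(8)=-648, T(9)=-243, T(10)=1215, T(11)=4374, T(12)=9477, T(13)=15309, T(14)=17496, T(15)=6561; answer 6561

6561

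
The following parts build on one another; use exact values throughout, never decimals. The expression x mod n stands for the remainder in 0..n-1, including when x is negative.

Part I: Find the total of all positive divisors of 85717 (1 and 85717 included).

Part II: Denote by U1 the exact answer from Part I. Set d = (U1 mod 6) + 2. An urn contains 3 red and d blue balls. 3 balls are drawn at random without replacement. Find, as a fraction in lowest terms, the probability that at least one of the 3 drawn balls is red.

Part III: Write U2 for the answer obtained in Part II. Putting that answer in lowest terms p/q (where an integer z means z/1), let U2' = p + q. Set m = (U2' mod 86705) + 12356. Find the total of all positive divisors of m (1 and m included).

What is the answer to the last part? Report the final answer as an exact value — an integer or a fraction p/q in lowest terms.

18636

Part I: 85717 is prime, so its only divisors are 1 and 85717; sigma = 1 + 85717 = 85718; answer 85718
Part II: U1 = 85718; d = 4; total draws C(7,3) = 35; complement C(4,3) = 4; favorable 35 - 4 = 31; P = 31/35; answer 31/35
Part III: U2 = 31/35; threaded value p + q = 66; m = 12422; 12422 = 2 * 6211; sigma = (1 + 2) * (1 + 6211) = 3 * 6212 = 18636; answer 18636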